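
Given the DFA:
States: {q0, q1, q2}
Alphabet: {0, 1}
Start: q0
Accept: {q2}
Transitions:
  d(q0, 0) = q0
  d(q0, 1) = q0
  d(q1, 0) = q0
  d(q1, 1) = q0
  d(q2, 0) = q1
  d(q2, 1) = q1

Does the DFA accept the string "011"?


Trace: q0 -> q0 -> q0 -> q0
Final state: q0
Accept states: {q2}

No, rejected (final state q0 is not an accept state)


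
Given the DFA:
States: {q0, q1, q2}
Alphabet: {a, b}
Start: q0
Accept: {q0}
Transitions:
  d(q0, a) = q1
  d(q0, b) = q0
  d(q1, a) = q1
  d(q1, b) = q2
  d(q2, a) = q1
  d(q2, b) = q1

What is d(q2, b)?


Looking up transition d(q2, b)

q1


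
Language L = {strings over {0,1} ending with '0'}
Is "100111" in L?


last symbol = '1'

No, "100111" is not in L


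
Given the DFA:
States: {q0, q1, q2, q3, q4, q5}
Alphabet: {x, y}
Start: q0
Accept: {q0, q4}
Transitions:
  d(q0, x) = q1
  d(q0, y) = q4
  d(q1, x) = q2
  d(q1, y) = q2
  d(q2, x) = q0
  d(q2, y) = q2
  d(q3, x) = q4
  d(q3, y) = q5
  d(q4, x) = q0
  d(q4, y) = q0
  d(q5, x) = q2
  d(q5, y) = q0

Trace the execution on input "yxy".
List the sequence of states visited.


Input: yxy
d(q0, y) = q4
d(q4, x) = q0
d(q0, y) = q4


q0 -> q4 -> q0 -> q4


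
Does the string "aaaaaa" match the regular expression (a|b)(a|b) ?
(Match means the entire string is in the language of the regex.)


|string| = 6; first = 'a'; last = 'a'

No, "aaaaaa" does not match (a|b)(a|b)


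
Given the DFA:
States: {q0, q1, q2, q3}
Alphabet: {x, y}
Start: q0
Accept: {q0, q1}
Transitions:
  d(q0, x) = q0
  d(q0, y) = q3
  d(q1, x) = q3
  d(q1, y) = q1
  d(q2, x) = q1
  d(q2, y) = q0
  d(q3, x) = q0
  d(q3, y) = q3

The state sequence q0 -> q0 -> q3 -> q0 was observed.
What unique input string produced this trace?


Trace back each transition to find the symbol:
  q0 --[x]--> q0
  q0 --[y]--> q3
  q3 --[x]--> q0

"xyx"


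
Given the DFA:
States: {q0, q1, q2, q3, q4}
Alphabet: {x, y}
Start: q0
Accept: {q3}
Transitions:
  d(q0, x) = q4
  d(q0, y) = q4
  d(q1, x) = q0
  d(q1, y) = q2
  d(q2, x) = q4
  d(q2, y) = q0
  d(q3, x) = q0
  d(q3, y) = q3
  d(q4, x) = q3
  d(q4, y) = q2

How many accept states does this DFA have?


Accept states listed: {q3}
Counting: q3(1)

1


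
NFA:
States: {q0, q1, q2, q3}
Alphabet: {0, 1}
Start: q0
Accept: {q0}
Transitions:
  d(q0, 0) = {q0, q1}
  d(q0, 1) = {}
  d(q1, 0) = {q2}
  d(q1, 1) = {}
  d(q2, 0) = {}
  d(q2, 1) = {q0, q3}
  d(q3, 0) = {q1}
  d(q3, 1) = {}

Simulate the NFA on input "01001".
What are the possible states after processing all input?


Start: {q0}
  --0--> {q0, q1}
  --1--> {}
  --0--> {}
  --0--> {}
  --1--> {}

{} (empty set, no valid transitions)


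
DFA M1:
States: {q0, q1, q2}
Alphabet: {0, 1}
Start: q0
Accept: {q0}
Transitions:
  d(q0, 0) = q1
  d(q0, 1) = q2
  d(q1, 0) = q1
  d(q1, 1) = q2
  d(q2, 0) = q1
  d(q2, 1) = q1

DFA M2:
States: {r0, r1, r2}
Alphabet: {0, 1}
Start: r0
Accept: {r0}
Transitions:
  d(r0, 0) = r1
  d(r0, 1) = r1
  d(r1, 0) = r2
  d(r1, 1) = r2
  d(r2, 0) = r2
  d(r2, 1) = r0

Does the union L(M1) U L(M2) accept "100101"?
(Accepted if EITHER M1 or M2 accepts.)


M1: final=q2 accepted=False
M2: final=r2 accepted=False

No, union rejects (neither accepts)


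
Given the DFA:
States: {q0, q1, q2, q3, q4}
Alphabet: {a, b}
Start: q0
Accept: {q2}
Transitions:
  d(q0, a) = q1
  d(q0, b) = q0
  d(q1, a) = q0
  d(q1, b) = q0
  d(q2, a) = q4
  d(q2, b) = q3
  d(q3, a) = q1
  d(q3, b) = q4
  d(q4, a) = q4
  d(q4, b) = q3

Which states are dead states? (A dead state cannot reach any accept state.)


Forward reachability from each state:
  q0 -> reaches {q0, q1}, no accept state (dead)
  q1 -> reaches {q0, q1}, no accept state (dead)
  q2 -> reaches accept state q2 (live)
  q3 -> reaches {q0, q1, q3, q4}, no accept state (dead)
  q4 -> reaches {q0, q1, q3, q4}, no accept state (dead)

{q0, q1, q3, q4}


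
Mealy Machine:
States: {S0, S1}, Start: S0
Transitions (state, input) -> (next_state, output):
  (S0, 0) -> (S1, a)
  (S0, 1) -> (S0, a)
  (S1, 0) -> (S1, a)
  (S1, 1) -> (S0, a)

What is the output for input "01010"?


Step-by-step:
  (S0, 0) -> (S1, a)
  (S1, 1) -> (S0, a)
  (S0, 0) -> (S1, a)
  (S1, 1) -> (S0, a)
  (S0, 0) -> (S1, a)

"aaaaa"


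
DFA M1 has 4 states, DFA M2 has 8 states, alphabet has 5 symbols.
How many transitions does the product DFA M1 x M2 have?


Product DFA has 4 * 8 = 32 states.
Each has 5 transitions: 32 * 5 = 160

160


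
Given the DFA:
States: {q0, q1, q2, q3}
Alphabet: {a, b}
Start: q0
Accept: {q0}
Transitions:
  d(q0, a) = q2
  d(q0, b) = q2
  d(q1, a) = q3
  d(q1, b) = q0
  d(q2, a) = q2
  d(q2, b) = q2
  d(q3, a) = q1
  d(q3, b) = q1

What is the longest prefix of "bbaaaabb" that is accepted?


Run the DFA, marking each prefix where the state is accepting:
  "" -> q0 [accept]
  "b" -> q2 [reject]
  "bb" -> q2 [reject]
  "bba" -> q2 [reject]
  "bbaa" -> q2 [reject]
  "bbaaa" -> q2 [reject]
  "bbaaaa" -> q2 [reject]
  "bbaaaab" -> q2 [reject]
  "bbaaaabb" -> q2 [reject]

""


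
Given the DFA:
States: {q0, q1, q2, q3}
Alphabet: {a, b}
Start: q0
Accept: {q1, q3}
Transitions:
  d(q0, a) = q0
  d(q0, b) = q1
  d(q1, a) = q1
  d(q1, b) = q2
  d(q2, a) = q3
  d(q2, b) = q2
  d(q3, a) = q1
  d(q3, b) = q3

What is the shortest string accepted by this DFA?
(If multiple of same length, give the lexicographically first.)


BFS by string length (lex-first path to each state shown):
  len 0: q0<-""
  len 1: q0<-"a", q1<-"b"
Found accept state at length 1.

"b"


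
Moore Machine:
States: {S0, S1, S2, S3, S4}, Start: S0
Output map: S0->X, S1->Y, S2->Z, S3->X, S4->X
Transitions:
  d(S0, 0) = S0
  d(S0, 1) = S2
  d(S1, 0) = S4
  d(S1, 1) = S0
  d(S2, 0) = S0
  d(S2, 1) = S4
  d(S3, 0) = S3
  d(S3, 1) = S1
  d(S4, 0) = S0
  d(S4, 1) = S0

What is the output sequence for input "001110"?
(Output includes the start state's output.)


Start: S0 (output X)
  --0--> S0 (output X)
  --0--> S0 (output X)
  --1--> S2 (output Z)
  --1--> S4 (output X)
  --1--> S0 (output X)
  --0--> S0 (output X)

"XXXZXXX"


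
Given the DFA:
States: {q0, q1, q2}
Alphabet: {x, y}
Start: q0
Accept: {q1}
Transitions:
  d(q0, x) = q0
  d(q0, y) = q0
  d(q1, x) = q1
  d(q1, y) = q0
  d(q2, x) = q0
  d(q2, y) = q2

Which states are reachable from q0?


BFS from q0:
  layer 0: {q0}

{q0}


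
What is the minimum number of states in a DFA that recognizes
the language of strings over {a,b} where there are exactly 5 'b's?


States: count = 0, 1, ..., 5 (that's 6 states), plus a dead state for count > 5.
Total: 6 + 1 = 7. Accept = count-5 state.

7


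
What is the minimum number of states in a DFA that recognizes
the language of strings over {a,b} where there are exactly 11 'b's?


States: count = 0, 1, ..., 11 (that's 12 states), plus a dead state for count > 11.
Total: 12 + 1 = 13. Accept = count-11 state.

13


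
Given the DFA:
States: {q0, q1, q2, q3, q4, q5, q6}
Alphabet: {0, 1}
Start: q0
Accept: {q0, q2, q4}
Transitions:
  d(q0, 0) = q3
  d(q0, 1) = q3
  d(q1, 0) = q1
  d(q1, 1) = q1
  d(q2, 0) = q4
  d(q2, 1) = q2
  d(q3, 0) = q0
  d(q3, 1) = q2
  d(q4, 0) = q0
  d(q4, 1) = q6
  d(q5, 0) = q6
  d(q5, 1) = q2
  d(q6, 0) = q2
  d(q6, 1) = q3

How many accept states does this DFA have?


Accept states listed: {q0, q2, q4}
Counting: q0(1) q2(2) q4(3)

3


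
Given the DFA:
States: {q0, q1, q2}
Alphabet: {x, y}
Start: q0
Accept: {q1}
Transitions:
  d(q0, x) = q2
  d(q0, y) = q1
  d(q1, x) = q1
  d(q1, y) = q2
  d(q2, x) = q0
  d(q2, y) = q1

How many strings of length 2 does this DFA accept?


Enumerating all length-2 strings:
  "xx" -> q0 [reject]
  "xy" -> q1 [accept]
  "yx" -> q1 [accept]
  "yy" -> q2 [reject]

2 out of 4


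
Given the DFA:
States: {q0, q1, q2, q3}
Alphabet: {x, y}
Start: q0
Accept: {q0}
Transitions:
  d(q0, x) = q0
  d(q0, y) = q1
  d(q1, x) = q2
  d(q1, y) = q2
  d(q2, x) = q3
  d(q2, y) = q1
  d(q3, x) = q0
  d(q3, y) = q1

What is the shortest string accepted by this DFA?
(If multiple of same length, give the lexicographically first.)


BFS by string length (lex-first path to each state shown):
  len 0: q0<-""
Found accept state at length 0.

"" (empty string)


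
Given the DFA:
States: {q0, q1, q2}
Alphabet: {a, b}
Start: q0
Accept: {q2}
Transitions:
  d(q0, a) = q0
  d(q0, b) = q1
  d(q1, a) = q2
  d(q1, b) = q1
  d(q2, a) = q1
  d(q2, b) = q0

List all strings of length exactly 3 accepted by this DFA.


All strings of length 3: 8 total
Accepted: 2

"aba", "bba"


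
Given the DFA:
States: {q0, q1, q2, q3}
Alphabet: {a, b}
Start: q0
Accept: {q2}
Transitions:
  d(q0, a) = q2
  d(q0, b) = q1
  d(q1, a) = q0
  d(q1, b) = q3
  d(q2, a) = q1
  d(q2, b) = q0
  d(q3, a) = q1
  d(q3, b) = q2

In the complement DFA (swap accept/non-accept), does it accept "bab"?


Trace: q0 -> q1 -> q0 -> q1
Final: q1
Original accept: {q2}
Complement: q1 is not in original accept

Yes, complement accepts (original rejects)


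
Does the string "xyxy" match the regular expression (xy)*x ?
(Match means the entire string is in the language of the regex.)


|string| = 4; first = 'x'; last = 'y'

No, "xyxy" does not match (xy)*x


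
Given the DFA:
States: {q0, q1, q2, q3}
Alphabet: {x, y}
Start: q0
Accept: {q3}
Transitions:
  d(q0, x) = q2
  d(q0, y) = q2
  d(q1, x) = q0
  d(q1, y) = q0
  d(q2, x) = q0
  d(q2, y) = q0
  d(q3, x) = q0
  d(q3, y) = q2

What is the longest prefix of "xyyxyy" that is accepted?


Run the DFA, marking each prefix where the state is accepting:
  "" -> q0 [reject]
  "x" -> q2 [reject]
  "xy" -> q0 [reject]
  "xyy" -> q2 [reject]
  "xyyx" -> q0 [reject]
  "xyyxy" -> q2 [reject]
  "xyyxyy" -> q0 [reject]

No prefix is accepted


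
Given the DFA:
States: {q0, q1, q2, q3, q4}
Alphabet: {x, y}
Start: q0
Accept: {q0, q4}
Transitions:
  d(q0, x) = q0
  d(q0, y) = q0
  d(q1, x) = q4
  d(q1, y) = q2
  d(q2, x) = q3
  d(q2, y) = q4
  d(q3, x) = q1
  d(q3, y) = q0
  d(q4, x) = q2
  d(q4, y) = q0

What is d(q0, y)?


Looking up transition d(q0, y)

q0


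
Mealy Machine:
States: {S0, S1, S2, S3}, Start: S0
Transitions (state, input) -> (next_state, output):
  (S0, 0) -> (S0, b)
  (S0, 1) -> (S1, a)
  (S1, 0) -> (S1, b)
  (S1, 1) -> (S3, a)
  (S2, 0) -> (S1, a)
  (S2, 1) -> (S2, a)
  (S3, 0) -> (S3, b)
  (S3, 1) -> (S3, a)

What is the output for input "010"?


Step-by-step:
  (S0, 0) -> (S0, b)
  (S0, 1) -> (S1, a)
  (S1, 0) -> (S1, b)

"bab"


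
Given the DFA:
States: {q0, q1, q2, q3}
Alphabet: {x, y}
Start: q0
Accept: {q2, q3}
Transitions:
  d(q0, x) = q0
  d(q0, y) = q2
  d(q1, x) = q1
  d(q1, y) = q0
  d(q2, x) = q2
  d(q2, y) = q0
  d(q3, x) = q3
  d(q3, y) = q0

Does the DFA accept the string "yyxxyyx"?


Trace: q0 -> q2 -> q0 -> q0 -> q0 -> q2 -> q0 -> q0
Final state: q0
Accept states: {q2, q3}

No, rejected (final state q0 is not an accept state)


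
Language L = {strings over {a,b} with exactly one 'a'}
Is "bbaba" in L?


count('a') = 2

No, "bbaba" is not in L


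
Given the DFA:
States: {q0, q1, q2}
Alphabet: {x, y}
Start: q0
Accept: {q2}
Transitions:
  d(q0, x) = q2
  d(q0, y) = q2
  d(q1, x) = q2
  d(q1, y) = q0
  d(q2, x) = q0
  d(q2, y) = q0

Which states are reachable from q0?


BFS from q0:
  layer 0: {q0}
  layer 1: {q2}

{q0, q2}


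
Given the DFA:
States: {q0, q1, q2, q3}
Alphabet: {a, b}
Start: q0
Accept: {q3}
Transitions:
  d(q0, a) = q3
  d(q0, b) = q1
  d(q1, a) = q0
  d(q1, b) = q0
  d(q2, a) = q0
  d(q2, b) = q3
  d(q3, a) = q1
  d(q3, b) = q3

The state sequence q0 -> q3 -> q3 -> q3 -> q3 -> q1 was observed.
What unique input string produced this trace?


Trace back each transition to find the symbol:
  q0 --[a]--> q3
  q3 --[b]--> q3
  q3 --[b]--> q3
  q3 --[b]--> q3
  q3 --[a]--> q1

"abbba"


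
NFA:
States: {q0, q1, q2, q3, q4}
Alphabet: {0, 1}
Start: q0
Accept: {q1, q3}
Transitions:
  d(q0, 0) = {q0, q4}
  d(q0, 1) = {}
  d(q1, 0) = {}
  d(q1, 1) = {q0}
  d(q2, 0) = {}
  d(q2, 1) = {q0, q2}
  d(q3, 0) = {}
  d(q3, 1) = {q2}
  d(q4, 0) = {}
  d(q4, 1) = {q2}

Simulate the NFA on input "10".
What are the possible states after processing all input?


Start: {q0}
  --1--> {}
  --0--> {}

{} (empty set, no valid transitions)


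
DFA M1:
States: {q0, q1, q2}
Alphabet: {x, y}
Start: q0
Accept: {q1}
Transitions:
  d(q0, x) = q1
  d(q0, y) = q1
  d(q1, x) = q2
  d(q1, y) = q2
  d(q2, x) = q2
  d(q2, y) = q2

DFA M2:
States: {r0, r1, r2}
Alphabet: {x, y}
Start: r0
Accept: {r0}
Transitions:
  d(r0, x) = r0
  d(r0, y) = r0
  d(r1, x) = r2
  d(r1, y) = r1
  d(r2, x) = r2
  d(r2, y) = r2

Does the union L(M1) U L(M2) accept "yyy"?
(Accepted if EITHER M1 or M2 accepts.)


M1: final=q2 accepted=False
M2: final=r0 accepted=True

Yes, union accepts


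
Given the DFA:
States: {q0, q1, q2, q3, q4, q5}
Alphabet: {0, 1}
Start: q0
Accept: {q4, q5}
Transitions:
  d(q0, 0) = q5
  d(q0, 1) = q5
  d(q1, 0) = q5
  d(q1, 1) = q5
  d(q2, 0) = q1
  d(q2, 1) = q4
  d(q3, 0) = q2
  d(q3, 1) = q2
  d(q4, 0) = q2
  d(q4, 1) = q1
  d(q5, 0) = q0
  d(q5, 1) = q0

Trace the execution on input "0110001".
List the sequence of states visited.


Input: 0110001
d(q0, 0) = q5
d(q5, 1) = q0
d(q0, 1) = q5
d(q5, 0) = q0
d(q0, 0) = q5
d(q5, 0) = q0
d(q0, 1) = q5


q0 -> q5 -> q0 -> q5 -> q0 -> q5 -> q0 -> q5


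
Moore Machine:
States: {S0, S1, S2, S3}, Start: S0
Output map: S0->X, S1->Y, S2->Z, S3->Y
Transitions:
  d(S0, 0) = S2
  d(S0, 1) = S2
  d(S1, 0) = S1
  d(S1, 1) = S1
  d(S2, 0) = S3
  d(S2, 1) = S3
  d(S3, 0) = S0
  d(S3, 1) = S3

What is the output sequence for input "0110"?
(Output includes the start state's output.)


Start: S0 (output X)
  --0--> S2 (output Z)
  --1--> S3 (output Y)
  --1--> S3 (output Y)
  --0--> S0 (output X)

"XZYYX"


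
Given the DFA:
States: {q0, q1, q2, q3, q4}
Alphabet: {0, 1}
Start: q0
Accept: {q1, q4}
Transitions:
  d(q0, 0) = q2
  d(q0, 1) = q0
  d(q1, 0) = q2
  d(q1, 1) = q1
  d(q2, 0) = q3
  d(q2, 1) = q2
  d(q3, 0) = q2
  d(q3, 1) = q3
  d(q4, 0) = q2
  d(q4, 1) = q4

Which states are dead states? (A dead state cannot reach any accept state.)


Forward reachability from each state:
  q0 -> reaches {q0, q2, q3}, no accept state (dead)
  q1 -> reaches accept state q1 (live)
  q2 -> reaches {q2, q3}, no accept state (dead)
  q3 -> reaches {q2, q3}, no accept state (dead)
  q4 -> reaches accept state q4 (live)

{q0, q2, q3}


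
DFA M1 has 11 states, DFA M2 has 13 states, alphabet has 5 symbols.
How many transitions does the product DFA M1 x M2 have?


Product DFA has 11 * 13 = 143 states.
Each has 5 transitions: 143 * 5 = 715

715


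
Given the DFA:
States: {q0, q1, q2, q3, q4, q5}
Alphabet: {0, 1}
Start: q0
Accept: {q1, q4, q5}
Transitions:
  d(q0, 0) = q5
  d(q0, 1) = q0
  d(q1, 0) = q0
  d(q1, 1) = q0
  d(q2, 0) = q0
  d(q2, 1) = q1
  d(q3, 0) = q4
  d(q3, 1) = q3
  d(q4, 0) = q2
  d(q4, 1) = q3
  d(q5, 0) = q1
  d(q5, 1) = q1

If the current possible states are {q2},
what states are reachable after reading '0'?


Apply transition on '0' from each current state:
  d(q2, 0) = q0

{q0}


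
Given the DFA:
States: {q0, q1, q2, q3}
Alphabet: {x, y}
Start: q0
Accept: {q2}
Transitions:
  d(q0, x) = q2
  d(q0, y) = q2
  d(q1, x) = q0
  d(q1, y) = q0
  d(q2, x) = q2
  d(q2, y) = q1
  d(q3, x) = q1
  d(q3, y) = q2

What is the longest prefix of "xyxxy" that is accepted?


Run the DFA, marking each prefix where the state is accepting:
  "" -> q0 [reject]
  "x" -> q2 [accept]
  "xy" -> q1 [reject]
  "xyx" -> q0 [reject]
  "xyxx" -> q2 [accept]
  "xyxxy" -> q1 [reject]

"xyxx"


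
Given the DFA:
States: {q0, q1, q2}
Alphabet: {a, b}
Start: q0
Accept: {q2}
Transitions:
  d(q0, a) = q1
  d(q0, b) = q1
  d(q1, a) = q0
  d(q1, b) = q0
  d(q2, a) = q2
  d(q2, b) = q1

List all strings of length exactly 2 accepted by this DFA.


All strings of length 2: 4 total
Accepted: 0

None


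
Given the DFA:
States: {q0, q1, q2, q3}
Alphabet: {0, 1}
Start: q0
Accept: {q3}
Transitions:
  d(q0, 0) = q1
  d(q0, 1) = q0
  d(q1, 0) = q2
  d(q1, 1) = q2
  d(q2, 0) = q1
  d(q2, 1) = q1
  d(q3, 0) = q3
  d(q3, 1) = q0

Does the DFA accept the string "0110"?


Trace: q0 -> q1 -> q2 -> q1 -> q2
Final state: q2
Accept states: {q3}

No, rejected (final state q2 is not an accept state)


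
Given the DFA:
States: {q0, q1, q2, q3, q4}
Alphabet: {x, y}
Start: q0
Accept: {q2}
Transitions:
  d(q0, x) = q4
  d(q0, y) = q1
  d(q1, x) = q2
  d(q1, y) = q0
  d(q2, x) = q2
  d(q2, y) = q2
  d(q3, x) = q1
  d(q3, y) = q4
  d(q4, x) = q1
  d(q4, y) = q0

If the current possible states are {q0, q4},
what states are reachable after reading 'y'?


Apply transition on 'y' from each current state:
  d(q0, y) = q1
  d(q4, y) = q0

{q0, q1}


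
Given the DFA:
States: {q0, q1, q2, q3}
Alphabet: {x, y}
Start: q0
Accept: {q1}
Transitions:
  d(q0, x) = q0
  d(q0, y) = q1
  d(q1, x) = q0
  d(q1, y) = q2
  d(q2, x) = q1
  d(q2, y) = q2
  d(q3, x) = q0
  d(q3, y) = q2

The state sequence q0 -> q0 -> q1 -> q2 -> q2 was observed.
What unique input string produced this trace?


Trace back each transition to find the symbol:
  q0 --[x]--> q0
  q0 --[y]--> q1
  q1 --[y]--> q2
  q2 --[y]--> q2

"xyyy"


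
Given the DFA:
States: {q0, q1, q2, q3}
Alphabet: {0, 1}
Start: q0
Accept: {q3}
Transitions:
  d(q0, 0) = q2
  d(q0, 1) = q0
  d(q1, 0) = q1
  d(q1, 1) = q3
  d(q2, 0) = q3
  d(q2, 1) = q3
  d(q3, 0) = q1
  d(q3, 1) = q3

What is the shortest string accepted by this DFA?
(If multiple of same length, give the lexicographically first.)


BFS by string length (lex-first path to each state shown):
  len 0: q0<-""
  len 1: q0<-"1", q2<-"0"
  len 2: q0<-"11", q2<-"10", q3<-"00"
Found accept state at length 2.

"00"


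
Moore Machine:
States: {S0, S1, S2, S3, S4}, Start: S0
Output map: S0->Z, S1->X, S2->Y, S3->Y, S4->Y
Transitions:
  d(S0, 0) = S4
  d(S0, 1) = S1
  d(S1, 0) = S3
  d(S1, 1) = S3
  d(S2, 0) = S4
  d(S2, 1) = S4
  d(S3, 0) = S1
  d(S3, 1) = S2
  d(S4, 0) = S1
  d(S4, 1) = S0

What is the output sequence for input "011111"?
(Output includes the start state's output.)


Start: S0 (output Z)
  --0--> S4 (output Y)
  --1--> S0 (output Z)
  --1--> S1 (output X)
  --1--> S3 (output Y)
  --1--> S2 (output Y)
  --1--> S4 (output Y)

"ZYZXYYY"


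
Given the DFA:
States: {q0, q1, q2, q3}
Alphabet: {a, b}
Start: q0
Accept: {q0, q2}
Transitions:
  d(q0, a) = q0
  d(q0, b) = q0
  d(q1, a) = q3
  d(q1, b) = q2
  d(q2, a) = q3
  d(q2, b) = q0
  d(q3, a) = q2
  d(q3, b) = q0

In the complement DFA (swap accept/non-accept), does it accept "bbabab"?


Trace: q0 -> q0 -> q0 -> q0 -> q0 -> q0 -> q0
Final: q0
Original accept: {q0, q2}
Complement: q0 is in original accept

No, complement rejects (original accepts)


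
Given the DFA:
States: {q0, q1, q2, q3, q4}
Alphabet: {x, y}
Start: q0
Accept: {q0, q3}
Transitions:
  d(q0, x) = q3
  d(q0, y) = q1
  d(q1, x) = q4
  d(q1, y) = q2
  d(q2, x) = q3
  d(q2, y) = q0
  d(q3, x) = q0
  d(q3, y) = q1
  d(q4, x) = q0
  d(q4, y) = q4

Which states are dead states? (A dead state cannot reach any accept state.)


Forward reachability from each state:
  q0 -> reaches accept state q0 (live)
  q1 -> reaches accept state q0 (live)
  q2 -> reaches accept state q0 (live)
  q3 -> reaches accept state q0 (live)
  q4 -> reaches accept state q0 (live)

None (all states can reach an accept state)


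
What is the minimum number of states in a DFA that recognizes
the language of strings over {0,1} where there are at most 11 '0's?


States: count = 0, 1, ..., 11 (all accepting; 12 states), plus a dead state for count > 11.
Total: 12 + 1 = 13.

13


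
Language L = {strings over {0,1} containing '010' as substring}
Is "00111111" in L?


'010' does not occur

No, "00111111" is not in L


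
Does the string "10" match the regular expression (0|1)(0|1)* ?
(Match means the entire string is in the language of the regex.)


|string| = 2; first = '1'; last = '0'

Yes, "10" matches (0|1)(0|1)*


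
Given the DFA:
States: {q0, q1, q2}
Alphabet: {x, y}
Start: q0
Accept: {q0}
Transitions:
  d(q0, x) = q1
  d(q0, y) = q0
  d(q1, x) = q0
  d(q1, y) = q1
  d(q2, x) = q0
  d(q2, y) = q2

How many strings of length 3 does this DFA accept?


Enumerating all length-3 strings:
  "xxx" -> q1 [reject]
  "xxy" -> q0 [accept]
  "xyx" -> q0 [accept]
  "xyy" -> q1 [reject]
  "yxx" -> q0 [accept]
  "yxy" -> q1 [reject]
  "yyx" -> q1 [reject]
  "yyy" -> q0 [accept]

4 out of 8


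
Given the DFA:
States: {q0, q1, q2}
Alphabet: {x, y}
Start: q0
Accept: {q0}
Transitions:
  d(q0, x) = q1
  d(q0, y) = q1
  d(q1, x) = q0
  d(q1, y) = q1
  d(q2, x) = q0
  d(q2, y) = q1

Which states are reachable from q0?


BFS from q0:
  layer 0: {q0}
  layer 1: {q1}

{q0, q1}


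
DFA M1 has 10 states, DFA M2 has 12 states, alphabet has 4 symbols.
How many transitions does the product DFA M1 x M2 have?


Product DFA has 10 * 12 = 120 states.
Each has 4 transitions: 120 * 4 = 480

480


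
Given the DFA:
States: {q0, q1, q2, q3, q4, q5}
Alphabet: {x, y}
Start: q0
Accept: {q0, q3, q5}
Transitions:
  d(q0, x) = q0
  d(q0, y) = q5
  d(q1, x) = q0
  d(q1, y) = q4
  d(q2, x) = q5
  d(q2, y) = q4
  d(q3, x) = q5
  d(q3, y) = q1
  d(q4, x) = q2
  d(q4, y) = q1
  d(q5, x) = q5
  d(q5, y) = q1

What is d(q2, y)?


Looking up transition d(q2, y)

q4


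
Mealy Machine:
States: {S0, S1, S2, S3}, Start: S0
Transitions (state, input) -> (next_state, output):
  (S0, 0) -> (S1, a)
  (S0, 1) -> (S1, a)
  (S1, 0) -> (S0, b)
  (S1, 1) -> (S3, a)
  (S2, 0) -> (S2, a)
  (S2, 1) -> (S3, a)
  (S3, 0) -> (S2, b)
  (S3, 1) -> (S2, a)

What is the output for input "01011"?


Step-by-step:
  (S0, 0) -> (S1, a)
  (S1, 1) -> (S3, a)
  (S3, 0) -> (S2, b)
  (S2, 1) -> (S3, a)
  (S3, 1) -> (S2, a)

"aabaa"


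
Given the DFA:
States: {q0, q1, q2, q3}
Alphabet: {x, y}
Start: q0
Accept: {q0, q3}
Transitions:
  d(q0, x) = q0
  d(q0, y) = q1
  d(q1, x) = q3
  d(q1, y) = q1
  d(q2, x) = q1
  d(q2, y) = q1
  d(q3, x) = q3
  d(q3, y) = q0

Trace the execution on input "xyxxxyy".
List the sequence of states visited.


Input: xyxxxyy
d(q0, x) = q0
d(q0, y) = q1
d(q1, x) = q3
d(q3, x) = q3
d(q3, x) = q3
d(q3, y) = q0
d(q0, y) = q1


q0 -> q0 -> q1 -> q3 -> q3 -> q3 -> q0 -> q1


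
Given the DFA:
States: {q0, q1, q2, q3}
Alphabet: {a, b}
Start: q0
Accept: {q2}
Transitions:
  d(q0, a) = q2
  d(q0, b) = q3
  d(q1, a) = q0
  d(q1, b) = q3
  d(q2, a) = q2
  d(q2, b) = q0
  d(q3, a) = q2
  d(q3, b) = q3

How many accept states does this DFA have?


Accept states listed: {q2}
Counting: q2(1)

1


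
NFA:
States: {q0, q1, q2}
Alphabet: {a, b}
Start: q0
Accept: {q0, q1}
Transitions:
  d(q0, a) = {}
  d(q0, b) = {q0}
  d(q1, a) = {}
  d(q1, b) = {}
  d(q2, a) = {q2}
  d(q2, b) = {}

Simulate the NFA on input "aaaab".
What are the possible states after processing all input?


Start: {q0}
  --a--> {}
  --a--> {}
  --a--> {}
  --a--> {}
  --b--> {}

{} (empty set, no valid transitions)


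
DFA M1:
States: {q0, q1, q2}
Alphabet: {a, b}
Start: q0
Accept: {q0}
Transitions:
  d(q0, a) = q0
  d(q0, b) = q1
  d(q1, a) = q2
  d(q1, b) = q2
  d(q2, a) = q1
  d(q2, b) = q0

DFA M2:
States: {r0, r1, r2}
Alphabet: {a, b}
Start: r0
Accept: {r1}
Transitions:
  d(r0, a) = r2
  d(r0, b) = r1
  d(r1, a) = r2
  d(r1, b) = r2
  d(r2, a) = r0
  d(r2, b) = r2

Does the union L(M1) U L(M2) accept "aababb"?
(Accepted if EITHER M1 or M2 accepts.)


M1: final=q1 accepted=False
M2: final=r2 accepted=False

No, union rejects (neither accepts)


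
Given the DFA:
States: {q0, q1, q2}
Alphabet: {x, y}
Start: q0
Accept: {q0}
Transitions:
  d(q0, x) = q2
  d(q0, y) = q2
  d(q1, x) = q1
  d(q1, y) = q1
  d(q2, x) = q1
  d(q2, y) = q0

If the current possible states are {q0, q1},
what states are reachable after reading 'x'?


Apply transition on 'x' from each current state:
  d(q0, x) = q2
  d(q1, x) = q1

{q1, q2}


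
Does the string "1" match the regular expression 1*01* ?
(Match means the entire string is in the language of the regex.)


|string| = 1; first = '1'; last = '1'

No, "1" does not match 1*01*


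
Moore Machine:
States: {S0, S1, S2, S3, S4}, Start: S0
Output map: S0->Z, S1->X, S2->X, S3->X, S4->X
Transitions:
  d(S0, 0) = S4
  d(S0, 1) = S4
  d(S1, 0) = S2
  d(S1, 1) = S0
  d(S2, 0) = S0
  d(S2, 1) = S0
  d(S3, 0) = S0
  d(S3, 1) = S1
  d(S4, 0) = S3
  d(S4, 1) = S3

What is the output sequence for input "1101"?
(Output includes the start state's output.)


Start: S0 (output Z)
  --1--> S4 (output X)
  --1--> S3 (output X)
  --0--> S0 (output Z)
  --1--> S4 (output X)

"ZXXZX"


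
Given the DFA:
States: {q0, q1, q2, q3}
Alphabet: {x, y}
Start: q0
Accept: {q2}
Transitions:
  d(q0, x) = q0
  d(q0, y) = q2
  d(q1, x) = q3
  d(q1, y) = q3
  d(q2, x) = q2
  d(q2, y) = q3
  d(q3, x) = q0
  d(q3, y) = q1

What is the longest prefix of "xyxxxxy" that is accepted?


Run the DFA, marking each prefix where the state is accepting:
  "" -> q0 [reject]
  "x" -> q0 [reject]
  "xy" -> q2 [accept]
  "xyx" -> q2 [accept]
  "xyxx" -> q2 [accept]
  "xyxxx" -> q2 [accept]
  "xyxxxx" -> q2 [accept]
  "xyxxxxy" -> q3 [reject]

"xyxxxx"


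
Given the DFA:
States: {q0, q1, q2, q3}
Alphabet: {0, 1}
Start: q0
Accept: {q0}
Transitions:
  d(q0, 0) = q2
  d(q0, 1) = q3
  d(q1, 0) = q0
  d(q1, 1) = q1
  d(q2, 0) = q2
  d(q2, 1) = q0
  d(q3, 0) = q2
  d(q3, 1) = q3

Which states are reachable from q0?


BFS from q0:
  layer 0: {q0}
  layer 1: {q2, q3}

{q0, q2, q3}


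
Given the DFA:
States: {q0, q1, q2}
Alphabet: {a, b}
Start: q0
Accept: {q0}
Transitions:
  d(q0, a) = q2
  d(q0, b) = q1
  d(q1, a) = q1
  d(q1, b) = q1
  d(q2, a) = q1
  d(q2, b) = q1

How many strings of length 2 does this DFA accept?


Enumerating all length-2 strings:
  "aa" -> q1 [reject]
  "ab" -> q1 [reject]
  "ba" -> q1 [reject]
  "bb" -> q1 [reject]

0 out of 4


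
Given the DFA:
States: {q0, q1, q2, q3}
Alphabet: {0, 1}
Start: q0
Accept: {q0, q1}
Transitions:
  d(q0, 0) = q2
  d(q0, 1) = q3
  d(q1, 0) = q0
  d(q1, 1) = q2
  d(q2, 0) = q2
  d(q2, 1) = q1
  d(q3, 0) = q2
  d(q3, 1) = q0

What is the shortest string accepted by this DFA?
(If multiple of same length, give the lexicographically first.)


BFS by string length (lex-first path to each state shown):
  len 0: q0<-""
Found accept state at length 0.

"" (empty string)


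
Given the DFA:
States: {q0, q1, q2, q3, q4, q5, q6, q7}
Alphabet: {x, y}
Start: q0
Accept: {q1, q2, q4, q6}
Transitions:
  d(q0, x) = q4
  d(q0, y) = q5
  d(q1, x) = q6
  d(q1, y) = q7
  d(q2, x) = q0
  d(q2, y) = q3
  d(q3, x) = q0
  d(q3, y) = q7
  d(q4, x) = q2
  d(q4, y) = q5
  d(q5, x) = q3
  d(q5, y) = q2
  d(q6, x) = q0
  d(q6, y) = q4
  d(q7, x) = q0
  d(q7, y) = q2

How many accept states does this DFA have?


Accept states listed: {q1, q2, q4, q6}
Counting: q1(1) q2(2) q4(3) q6(4)

4


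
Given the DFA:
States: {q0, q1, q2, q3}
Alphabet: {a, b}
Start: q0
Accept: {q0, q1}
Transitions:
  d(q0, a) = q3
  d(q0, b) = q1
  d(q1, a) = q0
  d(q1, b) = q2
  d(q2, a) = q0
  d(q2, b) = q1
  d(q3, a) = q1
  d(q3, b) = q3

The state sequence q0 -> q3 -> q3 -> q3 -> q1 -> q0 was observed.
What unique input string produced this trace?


Trace back each transition to find the symbol:
  q0 --[a]--> q3
  q3 --[b]--> q3
  q3 --[b]--> q3
  q3 --[a]--> q1
  q1 --[a]--> q0

"abbaa"


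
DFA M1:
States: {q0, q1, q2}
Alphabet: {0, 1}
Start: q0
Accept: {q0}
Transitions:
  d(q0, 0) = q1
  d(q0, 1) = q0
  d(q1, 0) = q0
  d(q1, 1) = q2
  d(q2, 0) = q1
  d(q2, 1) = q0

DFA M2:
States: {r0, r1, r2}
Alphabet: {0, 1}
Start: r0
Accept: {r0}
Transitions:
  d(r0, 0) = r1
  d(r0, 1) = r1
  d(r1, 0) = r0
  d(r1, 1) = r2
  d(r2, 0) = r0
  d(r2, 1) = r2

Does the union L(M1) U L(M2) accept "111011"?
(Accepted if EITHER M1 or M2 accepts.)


M1: final=q0 accepted=True
M2: final=r2 accepted=False

Yes, union accepts


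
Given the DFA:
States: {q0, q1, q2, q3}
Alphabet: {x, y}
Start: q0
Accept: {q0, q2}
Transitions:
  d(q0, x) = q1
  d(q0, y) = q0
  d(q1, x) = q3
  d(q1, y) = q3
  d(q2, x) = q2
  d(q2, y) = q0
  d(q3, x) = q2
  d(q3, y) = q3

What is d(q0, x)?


Looking up transition d(q0, x)

q1


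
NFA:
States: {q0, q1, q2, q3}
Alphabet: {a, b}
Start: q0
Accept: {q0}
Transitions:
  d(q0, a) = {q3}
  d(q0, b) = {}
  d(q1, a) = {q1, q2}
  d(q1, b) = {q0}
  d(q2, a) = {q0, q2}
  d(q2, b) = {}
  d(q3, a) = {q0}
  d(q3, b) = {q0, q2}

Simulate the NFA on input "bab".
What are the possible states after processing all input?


Start: {q0}
  --b--> {}
  --a--> {}
  --b--> {}

{} (empty set, no valid transitions)


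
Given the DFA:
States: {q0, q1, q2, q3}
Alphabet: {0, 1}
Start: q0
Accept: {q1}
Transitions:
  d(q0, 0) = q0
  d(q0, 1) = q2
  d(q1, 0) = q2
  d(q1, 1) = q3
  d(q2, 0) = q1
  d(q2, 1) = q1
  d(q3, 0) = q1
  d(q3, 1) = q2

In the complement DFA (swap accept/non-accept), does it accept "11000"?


Trace: q0 -> q2 -> q1 -> q2 -> q1 -> q2
Final: q2
Original accept: {q1}
Complement: q2 is not in original accept

Yes, complement accepts (original rejects)


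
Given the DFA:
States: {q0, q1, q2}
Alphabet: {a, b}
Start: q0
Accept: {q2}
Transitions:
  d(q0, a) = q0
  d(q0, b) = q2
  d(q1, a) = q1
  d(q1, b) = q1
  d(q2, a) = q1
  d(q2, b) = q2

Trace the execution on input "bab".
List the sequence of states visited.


Input: bab
d(q0, b) = q2
d(q2, a) = q1
d(q1, b) = q1


q0 -> q2 -> q1 -> q1


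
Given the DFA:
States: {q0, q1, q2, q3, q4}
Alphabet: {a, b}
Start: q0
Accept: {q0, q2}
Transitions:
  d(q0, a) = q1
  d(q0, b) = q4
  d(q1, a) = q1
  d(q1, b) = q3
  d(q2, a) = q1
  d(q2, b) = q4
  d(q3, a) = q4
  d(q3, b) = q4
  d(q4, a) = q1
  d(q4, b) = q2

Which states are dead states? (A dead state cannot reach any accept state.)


Forward reachability from each state:
  q0 -> reaches accept state q0 (live)
  q1 -> reaches accept state q2 (live)
  q2 -> reaches accept state q2 (live)
  q3 -> reaches accept state q2 (live)
  q4 -> reaches accept state q2 (live)

None (all states can reach an accept state)


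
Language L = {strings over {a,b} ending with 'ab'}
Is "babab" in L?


last two symbols = 'ab'

Yes, "babab" is in L


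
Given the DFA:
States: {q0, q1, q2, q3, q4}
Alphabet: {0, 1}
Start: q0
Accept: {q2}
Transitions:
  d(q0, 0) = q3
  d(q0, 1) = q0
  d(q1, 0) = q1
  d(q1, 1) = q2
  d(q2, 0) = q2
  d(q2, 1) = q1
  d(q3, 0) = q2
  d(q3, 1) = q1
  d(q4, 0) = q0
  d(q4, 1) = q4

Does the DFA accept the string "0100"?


Trace: q0 -> q3 -> q1 -> q1 -> q1
Final state: q1
Accept states: {q2}

No, rejected (final state q1 is not an accept state)


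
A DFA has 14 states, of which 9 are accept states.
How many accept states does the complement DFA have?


Complement swaps accept and non-accept states.
14 - 9 = 5

5


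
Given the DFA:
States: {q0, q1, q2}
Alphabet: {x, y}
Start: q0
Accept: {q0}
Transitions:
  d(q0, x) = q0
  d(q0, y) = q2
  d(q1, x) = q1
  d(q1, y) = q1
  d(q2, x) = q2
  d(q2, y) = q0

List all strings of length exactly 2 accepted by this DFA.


All strings of length 2: 4 total
Accepted: 2

"xx", "yy"


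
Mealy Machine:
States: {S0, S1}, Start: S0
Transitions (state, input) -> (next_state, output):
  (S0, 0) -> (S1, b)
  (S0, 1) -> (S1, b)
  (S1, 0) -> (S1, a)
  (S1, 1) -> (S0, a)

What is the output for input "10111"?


Step-by-step:
  (S0, 1) -> (S1, b)
  (S1, 0) -> (S1, a)
  (S1, 1) -> (S0, a)
  (S0, 1) -> (S1, b)
  (S1, 1) -> (S0, a)

"baaba"


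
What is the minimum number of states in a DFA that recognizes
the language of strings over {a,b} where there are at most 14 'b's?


States: count = 0, 1, ..., 14 (all accepting; 15 states), plus a dead state for count > 14.
Total: 15 + 1 = 16.

16


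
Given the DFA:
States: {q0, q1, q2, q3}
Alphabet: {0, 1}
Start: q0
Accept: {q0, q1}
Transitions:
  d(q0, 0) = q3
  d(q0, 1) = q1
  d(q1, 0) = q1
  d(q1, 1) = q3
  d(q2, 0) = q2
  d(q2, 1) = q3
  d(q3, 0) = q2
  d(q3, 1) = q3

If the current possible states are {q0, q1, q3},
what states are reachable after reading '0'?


Apply transition on '0' from each current state:
  d(q0, 0) = q3
  d(q1, 0) = q1
  d(q3, 0) = q2

{q1, q2, q3}


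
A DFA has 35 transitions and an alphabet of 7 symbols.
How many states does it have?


Each state has exactly one transition per symbol.
states = transitions / |alphabet| = 35 / 7 = 5

5


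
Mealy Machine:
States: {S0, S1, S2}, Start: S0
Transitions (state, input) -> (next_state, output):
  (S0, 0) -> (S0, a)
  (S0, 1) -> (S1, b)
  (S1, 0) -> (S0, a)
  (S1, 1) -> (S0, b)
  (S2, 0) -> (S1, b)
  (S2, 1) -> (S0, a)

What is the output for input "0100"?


Step-by-step:
  (S0, 0) -> (S0, a)
  (S0, 1) -> (S1, b)
  (S1, 0) -> (S0, a)
  (S0, 0) -> (S0, a)

"abaa"


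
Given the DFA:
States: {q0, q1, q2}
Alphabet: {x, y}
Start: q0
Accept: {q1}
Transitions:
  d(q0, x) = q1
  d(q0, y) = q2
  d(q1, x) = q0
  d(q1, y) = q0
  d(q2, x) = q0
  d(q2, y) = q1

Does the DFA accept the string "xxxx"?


Trace: q0 -> q1 -> q0 -> q1 -> q0
Final state: q0
Accept states: {q1}

No, rejected (final state q0 is not an accept state)


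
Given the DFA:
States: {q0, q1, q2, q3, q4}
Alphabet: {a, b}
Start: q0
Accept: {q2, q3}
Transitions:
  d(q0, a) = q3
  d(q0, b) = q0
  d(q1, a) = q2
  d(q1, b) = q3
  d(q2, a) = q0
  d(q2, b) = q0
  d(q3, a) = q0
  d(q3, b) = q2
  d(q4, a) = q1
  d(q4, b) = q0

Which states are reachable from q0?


BFS from q0:
  layer 0: {q0}
  layer 1: {q3}
  layer 2: {q2}

{q0, q2, q3}


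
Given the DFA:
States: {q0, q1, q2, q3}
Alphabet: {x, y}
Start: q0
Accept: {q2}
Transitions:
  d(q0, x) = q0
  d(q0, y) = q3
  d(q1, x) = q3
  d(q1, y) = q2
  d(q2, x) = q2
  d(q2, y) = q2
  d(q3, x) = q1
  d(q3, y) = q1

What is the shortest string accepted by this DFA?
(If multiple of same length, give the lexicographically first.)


BFS by string length (lex-first path to each state shown):
  len 0: q0<-""
  len 1: q0<-"x", q3<-"y"
  len 2: q0<-"xx", q1<-"yx", q3<-"xy"
  len 3: q0<-"xxx", q1<-"xyx", q2<-"yxy", q3<-"xxy"
Found accept state at length 3.

"yxy"


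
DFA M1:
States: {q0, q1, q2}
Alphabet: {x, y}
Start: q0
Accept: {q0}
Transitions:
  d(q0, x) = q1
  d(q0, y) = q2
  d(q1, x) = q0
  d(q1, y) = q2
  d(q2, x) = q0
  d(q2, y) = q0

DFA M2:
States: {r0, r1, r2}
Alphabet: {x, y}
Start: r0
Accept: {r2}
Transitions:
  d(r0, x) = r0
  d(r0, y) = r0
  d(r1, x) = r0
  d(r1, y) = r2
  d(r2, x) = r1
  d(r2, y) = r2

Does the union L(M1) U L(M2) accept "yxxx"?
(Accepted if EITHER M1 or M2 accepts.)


M1: final=q0 accepted=True
M2: final=r0 accepted=False

Yes, union accepts


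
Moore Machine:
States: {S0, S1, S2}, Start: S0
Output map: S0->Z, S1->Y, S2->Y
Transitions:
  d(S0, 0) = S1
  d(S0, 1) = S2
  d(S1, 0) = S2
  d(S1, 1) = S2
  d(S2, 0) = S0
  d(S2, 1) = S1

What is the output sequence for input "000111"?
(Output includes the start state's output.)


Start: S0 (output Z)
  --0--> S1 (output Y)
  --0--> S2 (output Y)
  --0--> S0 (output Z)
  --1--> S2 (output Y)
  --1--> S1 (output Y)
  --1--> S2 (output Y)

"ZYYZYYY"


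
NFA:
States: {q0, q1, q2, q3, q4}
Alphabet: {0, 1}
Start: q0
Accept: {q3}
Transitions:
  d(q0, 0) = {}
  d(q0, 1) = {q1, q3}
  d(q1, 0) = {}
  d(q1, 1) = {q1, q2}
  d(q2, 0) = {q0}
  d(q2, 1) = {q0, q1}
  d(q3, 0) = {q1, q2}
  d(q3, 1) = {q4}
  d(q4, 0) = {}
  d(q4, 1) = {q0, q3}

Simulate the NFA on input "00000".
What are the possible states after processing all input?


Start: {q0}
  --0--> {}
  --0--> {}
  --0--> {}
  --0--> {}
  --0--> {}

{} (empty set, no valid transitions)


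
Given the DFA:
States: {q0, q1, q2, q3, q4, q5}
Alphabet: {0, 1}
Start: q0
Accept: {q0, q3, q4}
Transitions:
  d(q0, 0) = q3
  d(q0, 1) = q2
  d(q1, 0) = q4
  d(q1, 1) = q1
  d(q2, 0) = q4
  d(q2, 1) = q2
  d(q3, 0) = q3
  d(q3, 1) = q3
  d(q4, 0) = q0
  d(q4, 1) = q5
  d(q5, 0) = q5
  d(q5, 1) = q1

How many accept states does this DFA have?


Accept states listed: {q0, q3, q4}
Counting: q0(1) q3(2) q4(3)

3


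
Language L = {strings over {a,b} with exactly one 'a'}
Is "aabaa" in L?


count('a') = 4

No, "aabaa" is not in L


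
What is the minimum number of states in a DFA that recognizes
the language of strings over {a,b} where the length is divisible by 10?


States track (length) mod 10.
Need 10 states: one per remainder 0..9; accept = remainder 0.

10


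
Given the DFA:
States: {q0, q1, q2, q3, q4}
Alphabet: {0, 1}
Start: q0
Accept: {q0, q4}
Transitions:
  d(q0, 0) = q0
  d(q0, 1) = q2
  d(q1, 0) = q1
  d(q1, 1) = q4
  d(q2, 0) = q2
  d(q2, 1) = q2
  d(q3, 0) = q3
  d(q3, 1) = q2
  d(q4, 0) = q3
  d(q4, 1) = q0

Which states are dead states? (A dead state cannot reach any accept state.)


Forward reachability from each state:
  q0 -> reaches accept state q0 (live)
  q1 -> reaches accept state q0 (live)
  q2 -> reaches {q2}, no accept state (dead)
  q3 -> reaches {q2, q3}, no accept state (dead)
  q4 -> reaches accept state q0 (live)

{q2, q3}


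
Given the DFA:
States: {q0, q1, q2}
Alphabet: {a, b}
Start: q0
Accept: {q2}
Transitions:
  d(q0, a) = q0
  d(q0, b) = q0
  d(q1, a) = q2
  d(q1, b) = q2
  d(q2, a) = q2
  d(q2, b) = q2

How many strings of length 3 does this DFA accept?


Enumerating all length-3 strings:
  "aaa" -> q0 [reject]
  "aab" -> q0 [reject]
  "aba" -> q0 [reject]
  "abb" -> q0 [reject]
  "baa" -> q0 [reject]
  "bab" -> q0 [reject]
  "bba" -> q0 [reject]
  "bbb" -> q0 [reject]

0 out of 8


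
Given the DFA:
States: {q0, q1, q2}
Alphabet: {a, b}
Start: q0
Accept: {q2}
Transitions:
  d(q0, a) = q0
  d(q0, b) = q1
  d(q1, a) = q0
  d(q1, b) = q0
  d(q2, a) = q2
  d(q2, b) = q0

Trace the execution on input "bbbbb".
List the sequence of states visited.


Input: bbbbb
d(q0, b) = q1
d(q1, b) = q0
d(q0, b) = q1
d(q1, b) = q0
d(q0, b) = q1


q0 -> q1 -> q0 -> q1 -> q0 -> q1


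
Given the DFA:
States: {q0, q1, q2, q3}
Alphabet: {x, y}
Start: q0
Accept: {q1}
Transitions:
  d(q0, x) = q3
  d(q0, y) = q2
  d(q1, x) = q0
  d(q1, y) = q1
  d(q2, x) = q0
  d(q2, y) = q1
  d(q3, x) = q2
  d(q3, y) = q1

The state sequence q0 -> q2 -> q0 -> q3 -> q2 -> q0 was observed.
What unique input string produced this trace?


Trace back each transition to find the symbol:
  q0 --[y]--> q2
  q2 --[x]--> q0
  q0 --[x]--> q3
  q3 --[x]--> q2
  q2 --[x]--> q0

"yxxxx"


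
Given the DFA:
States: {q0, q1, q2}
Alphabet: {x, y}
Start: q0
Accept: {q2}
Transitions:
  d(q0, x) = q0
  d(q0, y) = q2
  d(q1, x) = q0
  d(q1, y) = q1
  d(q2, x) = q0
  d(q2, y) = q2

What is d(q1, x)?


Looking up transition d(q1, x)

q0


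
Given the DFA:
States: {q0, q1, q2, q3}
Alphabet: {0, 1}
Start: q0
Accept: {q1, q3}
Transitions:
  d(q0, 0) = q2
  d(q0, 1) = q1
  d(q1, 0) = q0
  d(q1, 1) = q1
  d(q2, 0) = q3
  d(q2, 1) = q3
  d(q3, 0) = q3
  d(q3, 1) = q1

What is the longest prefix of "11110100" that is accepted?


Run the DFA, marking each prefix where the state is accepting:
  "" -> q0 [reject]
  "1" -> q1 [accept]
  "11" -> q1 [accept]
  "111" -> q1 [accept]
  "1111" -> q1 [accept]
  "11110" -> q0 [reject]
  "111101" -> q1 [accept]
  "1111010" -> q0 [reject]
  "11110100" -> q2 [reject]

"111101"


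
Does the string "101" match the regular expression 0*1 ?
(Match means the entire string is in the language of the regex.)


|string| = 3; first = '1'; last = '1'

No, "101" does not match 0*1


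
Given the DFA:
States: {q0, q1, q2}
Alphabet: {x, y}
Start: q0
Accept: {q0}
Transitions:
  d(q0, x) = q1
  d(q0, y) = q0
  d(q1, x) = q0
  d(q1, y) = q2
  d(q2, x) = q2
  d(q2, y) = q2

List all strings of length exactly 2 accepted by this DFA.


All strings of length 2: 4 total
Accepted: 2

"xx", "yy"


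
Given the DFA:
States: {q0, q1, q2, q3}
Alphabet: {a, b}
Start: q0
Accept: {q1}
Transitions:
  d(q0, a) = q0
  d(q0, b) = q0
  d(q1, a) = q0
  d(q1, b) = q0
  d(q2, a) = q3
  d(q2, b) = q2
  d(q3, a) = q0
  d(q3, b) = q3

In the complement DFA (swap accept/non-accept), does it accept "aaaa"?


Trace: q0 -> q0 -> q0 -> q0 -> q0
Final: q0
Original accept: {q1}
Complement: q0 is not in original accept

Yes, complement accepts (original rejects)


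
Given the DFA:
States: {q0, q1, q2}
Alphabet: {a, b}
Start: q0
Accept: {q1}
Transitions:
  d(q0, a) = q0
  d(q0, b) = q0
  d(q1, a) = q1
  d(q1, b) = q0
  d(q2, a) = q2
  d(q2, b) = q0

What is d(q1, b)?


Looking up transition d(q1, b)

q0
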